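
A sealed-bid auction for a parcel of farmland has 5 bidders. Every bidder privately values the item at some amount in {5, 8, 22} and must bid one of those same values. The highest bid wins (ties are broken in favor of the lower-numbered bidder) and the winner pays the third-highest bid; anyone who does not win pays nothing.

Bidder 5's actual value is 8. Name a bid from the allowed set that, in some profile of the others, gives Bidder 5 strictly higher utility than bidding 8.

Suppose Bidder 1 bids 5, Bidder 2 bids 5, Bidder 3 bids 5 and Bidder 4 bids 8.
Bid 8: loses, pays 0, utility 0.
Bid 22: wins, pays 5, utility 8 - 5 = 3.
So bidding 22 beats truth here (3 > 0).

22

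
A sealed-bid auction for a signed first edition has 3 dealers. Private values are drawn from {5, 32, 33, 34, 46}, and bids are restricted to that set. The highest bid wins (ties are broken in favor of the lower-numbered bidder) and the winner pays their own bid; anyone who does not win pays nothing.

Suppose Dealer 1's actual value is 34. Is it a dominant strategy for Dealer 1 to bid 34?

Consider the case where Dealer 2 bids 5 and Dealer 3 bids 5.
Truthful bid 34: wins, pays 34, utility 34 - 34 = 0.
Bid 5 instead: wins, pays 5, utility 34 - 5 = 29.
Since 29 > 0, bidding 5 is strictly better here, so truthful bidding is not dominant.

No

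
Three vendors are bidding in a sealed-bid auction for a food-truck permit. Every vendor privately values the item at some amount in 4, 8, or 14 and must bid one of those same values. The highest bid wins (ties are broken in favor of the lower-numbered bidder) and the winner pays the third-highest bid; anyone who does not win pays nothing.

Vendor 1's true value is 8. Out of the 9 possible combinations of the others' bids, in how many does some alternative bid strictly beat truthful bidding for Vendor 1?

Others bid (4, 14): truth gives 0; bid 14 gives 4 > 0. Violating.
Others bid (14, 4): truth gives 0; bid 14 gives 4 > 0. Violating.
Others bid (4, 4): truth gives 4; no alternative beats it.
Others bid (4, 8): truth gives 4; no alternative beats it.
(Checking all 9 profiles: 2 have a profitable deviation, 7 do not.)

2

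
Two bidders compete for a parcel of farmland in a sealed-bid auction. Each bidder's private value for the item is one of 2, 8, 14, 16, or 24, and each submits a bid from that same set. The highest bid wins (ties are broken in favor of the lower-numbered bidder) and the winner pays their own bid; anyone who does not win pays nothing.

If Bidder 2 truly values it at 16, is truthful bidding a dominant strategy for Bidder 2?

Consider the case where Bidder 1 bids 2.
Truthful bid 16: wins, pays 16, utility 16 - 16 = 0.
Bid 8 instead: wins, pays 8, utility 16 - 8 = 8.
Since 8 > 0, bidding 8 is strictly better here, so truthful bidding is not dominant.

No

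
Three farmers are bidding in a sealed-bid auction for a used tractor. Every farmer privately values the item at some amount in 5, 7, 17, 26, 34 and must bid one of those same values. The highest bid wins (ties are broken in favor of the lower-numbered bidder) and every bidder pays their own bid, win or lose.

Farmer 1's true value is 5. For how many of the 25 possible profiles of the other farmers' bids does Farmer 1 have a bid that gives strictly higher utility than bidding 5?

Others bid (5, 7): truth gives -5; bid 7 gives -2 > -5. Violating.
Others bid (7, 5): truth gives -5; bid 7 gives -2 > -5. Violating.
Others bid (7, 7): truth gives -5; bid 7 gives -2 > -5. Violating.
Others bid (5, 5): truth gives 0; no alternative beats it.
Others bid (5, 17): truth gives -5; no alternative beats it.
(Checking all 25 profiles: 3 have a profitable deviation, 22 do not.)

3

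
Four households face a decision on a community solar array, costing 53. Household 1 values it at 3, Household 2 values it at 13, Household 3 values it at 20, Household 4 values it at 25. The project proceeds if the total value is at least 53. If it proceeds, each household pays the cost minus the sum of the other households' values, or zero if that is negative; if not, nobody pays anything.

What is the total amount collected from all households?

Total value 61 ≥ cost 53, so it is built.
Household 1: others sum to 58; max(0, 53 - 58) = 0.
Household 2: others sum to 48; max(0, 53 - 48) = 5.
Household 3: others sum to 41; max(0, 53 - 41) = 12.
Household 4: others sum to 36; max(0, 53 - 36) = 17.
Total collected = 0 + 5 + 12 + 17 = 34.

34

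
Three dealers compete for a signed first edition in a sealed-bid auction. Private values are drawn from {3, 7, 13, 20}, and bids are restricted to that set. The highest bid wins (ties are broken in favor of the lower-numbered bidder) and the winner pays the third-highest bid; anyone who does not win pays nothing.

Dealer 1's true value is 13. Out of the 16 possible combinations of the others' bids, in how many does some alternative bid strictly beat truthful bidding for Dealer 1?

Others bid (3, 20): truth gives 0; bid 20 gives 10 > 0. Violating.
Others bid (7, 20): truth gives 0; bid 20 gives 6 > 0. Violating.
Others bid (20, 3): truth gives 0; bid 20 gives 10 > 0. Violating.
Others bid (20, 7): truth gives 0; bid 20 gives 6 > 0. Violating.
Others bid (3, 3): truth gives 10; no alternative beats it.
Others bid (3, 7): truth gives 10; no alternative beats it.
(Checking all 16 profiles: 4 have a profitable deviation, 12 do not.)

4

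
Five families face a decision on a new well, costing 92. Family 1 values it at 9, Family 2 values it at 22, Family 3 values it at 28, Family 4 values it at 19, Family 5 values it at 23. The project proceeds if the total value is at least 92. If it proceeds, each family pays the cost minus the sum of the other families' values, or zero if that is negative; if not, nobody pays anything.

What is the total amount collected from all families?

56

Total value 101 ≥ cost 92, so it is built.
Family 1: others sum to 92; max(0, 92 - 92) = 0.
Family 2: others sum to 79; max(0, 92 - 79) = 13.
Family 3: others sum to 73; max(0, 92 - 73) = 19.
Family 4: others sum to 82; max(0, 92 - 82) = 10.
Family 5: others sum to 78; max(0, 92 - 78) = 14.
Total collected = 0 + 13 + 19 + 10 + 14 = 56.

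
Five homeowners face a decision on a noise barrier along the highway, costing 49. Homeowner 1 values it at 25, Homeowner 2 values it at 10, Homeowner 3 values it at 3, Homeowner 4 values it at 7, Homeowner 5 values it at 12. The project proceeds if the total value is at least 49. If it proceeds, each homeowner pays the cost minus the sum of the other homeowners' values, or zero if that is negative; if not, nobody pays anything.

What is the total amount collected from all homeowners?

Total value 57 ≥ cost 49, so it is built.
Homeowner 1: others sum to 32; max(0, 49 - 32) = 17.
Homeowner 2: others sum to 47; max(0, 49 - 47) = 2.
Homeowner 3: others sum to 54; max(0, 49 - 54) = 0.
Homeowner 4: others sum to 50; max(0, 49 - 50) = 0.
Homeowner 5: others sum to 45; max(0, 49 - 45) = 4.
Total collected = 17 + 2 + 0 + 0 + 4 = 23.

23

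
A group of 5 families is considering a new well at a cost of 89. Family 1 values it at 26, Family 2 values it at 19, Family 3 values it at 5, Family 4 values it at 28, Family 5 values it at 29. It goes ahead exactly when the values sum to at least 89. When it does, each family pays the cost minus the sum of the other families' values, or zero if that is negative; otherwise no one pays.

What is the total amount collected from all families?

Total value 107 ≥ cost 89, so it is built.
Family 1: others sum to 81; max(0, 89 - 81) = 8.
Family 2: others sum to 88; max(0, 89 - 88) = 1.
Family 3: others sum to 102; max(0, 89 - 102) = 0.
Family 4: others sum to 79; max(0, 89 - 79) = 10.
Family 5: others sum to 78; max(0, 89 - 78) = 11.
Total collected = 8 + 1 + 0 + 10 + 11 = 30.

30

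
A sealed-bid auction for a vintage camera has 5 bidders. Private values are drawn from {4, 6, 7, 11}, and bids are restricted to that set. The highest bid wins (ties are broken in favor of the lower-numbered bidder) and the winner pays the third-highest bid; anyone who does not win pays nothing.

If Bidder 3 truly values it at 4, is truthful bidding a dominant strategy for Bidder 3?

Check each profile of the others' bids and compare truth against every alternative bid.
Others bid (4, 4, 6, 6): truth gives 0, best alternative gives -2.
Others bid (4, 4, 4, 4): truth gives 0, best alternative gives 0.
Others bid (4, 4, 4, 6): truth gives 0, best alternative gives 0.
Others bid (4, 4, 4, 7): truth gives 0, best alternative gives 0.
Others bid (4, 4, 4, 11): truth gives 0, best alternative gives 0.
Others bid (4, 4, 6, 4): truth gives 0, best alternative gives 0.
(Remaining 250 profiles checked similarly; truth is weakly best in each.)
In every case the truthful bid is at least as good as any alternative, so it is a dominant strategy.

Yes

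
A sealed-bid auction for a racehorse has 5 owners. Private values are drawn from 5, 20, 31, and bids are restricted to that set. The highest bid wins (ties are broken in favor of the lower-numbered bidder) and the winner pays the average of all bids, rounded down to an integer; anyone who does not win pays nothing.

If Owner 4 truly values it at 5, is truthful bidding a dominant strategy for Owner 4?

Yes

Check each profile of the others' bids and compare truth against every alternative bid.
Others bid (5, 5, 5, 20): truth gives 0, best alternative gives -6.
Others bid (5, 5, 5, 5): truth gives 0, best alternative gives -3.
Others bid (5, 5, 5, 31): truth gives 0, best alternative gives 0.
Others bid (5, 5, 20, 5): truth gives 0, best alternative gives 0.
Others bid (5, 5, 20, 20): truth gives 0, best alternative gives 0.
Others bid (5, 5, 20, 31): truth gives 0, best alternative gives 0.
(Remaining 75 profiles checked similarly; truth is weakly best in each.)
In every case the truthful bid is at least as good as any alternative, so it is a dominant strategy.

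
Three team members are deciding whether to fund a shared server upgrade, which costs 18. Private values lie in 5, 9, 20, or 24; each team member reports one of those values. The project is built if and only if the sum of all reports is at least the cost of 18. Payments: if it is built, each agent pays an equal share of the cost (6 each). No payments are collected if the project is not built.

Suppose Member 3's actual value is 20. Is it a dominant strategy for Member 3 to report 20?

Yes

Check each profile of the others' reports and compare truth against every alternative report.
Others report (5, 5): truth gives 14, best alternative gives 14.
Others report (5, 9): truth gives 14, best alternative gives 14.
Others report (5, 20): truth gives 14, best alternative gives 14.
Others report (5, 24): truth gives 14, best alternative gives 14.
Others report (9, 5): truth gives 14, best alternative gives 14.
Others report (9, 9): truth gives 14, best alternative gives 14.
(Remaining 10 profiles checked similarly; truth is weakly best in each.)
In every case the truthful report is at least as good as any alternative, so it is a dominant strategy.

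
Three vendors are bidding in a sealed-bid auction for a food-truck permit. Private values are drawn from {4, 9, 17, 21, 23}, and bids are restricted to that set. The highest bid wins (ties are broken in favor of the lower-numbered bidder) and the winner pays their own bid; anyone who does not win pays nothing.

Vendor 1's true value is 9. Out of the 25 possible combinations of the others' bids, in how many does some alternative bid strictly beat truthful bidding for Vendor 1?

Others bid (4, 4): truth gives 0; bid 4 gives 5 > 0. Violating.
Others bid (4, 9): truth gives 0; no alternative beats it.
Others bid (4, 17): truth gives 0; no alternative beats it.
(Checking all 25 profiles: 1 has a profitable deviation, 24 do not.)

1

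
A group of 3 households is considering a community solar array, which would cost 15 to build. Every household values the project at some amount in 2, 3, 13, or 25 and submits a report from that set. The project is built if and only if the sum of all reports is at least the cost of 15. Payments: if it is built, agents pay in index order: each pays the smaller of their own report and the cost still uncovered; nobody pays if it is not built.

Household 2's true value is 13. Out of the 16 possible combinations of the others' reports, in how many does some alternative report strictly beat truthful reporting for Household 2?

4

Others report (2, 13): truth gives 0; report 2 gives 11 > 0. Violating.
Others report (2, 25): truth gives 0; report 2 gives 11 > 0. Violating.
Others report (3, 13): truth gives 1; report 2 gives 11 > 1. Violating.
Others report (3, 25): truth gives 1; report 2 gives 11 > 1. Violating.
Others report (2, 2): truth gives 0; no alternative beats it.
Others report (2, 3): truth gives 0; no alternative beats it.
(Checking all 16 profiles: 4 have a profitable deviation, 12 do not.)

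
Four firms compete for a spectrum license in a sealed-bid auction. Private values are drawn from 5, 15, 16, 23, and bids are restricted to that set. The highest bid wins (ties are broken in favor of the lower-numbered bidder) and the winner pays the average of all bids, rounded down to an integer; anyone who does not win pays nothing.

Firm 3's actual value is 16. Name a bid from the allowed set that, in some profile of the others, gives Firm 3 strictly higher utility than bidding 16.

Suppose Firm 1 bids 5, Firm 2 bids 5 and Firm 4 bids 23.
Bid 16: loses, pays 0, utility 0.
Bid 23: wins, pays 14, utility 16 - 14 = 2.
So bidding 23 beats truth here (2 > 0).

23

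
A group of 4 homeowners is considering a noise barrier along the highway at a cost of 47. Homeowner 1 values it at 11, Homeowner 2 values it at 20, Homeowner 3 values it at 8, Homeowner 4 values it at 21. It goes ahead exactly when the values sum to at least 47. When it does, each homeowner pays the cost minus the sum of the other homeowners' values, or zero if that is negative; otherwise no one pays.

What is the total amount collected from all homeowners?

Total value 60 ≥ cost 47, so it is built.
Homeowner 1: others sum to 49; max(0, 47 - 49) = 0.
Homeowner 2: others sum to 40; max(0, 47 - 40) = 7.
Homeowner 3: others sum to 52; max(0, 47 - 52) = 0.
Homeowner 4: others sum to 39; max(0, 47 - 39) = 8.
Total collected = 0 + 7 + 0 + 8 = 15.

15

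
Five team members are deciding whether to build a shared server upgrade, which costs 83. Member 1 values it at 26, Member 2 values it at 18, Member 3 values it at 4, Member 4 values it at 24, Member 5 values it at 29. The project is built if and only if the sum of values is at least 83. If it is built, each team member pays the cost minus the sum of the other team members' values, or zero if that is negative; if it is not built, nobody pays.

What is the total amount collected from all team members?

Total value 101 ≥ cost 83, so it is built.
Member 1: others sum to 75; max(0, 83 - 75) = 8.
Member 2: others sum to 83; max(0, 83 - 83) = 0.
Member 3: others sum to 97; max(0, 83 - 97) = 0.
Member 4: others sum to 77; max(0, 83 - 77) = 6.
Member 5: others sum to 72; max(0, 83 - 72) = 11.
Total collected = 8 + 0 + 0 + 6 + 11 = 25.

25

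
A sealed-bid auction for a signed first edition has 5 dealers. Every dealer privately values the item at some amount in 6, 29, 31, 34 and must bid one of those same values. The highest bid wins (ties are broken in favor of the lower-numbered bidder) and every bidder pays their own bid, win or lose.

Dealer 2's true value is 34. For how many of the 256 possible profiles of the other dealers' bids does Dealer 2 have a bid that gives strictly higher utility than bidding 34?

118

Others bid (6, 6, 6, 6): truth gives 0; bid 29 gives 5 > 0. Violating.
Others bid (6, 6, 6, 29): truth gives 0; bid 29 gives 5 > 0. Violating.
Others bid (6, 6, 6, 31): truth gives 0; bid 31 gives 3 > 0. Violating.
Others bid (6, 6, 29, 6): truth gives 0; bid 29 gives 5 > 0. Violating.
Others bid (6, 6, 6, 34): truth gives 0; no alternative beats it.
Others bid (6, 6, 29, 34): truth gives 0; no alternative beats it.
(Checking all 256 profiles: 118 have a profitable deviation, 138 do not.)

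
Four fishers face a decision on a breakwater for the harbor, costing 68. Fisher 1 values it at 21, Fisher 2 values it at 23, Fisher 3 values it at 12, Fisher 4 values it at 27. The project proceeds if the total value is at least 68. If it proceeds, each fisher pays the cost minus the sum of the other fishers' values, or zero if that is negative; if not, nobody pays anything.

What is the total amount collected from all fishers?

26

Total value 83 ≥ cost 68, so it is built.
Fisher 1: others sum to 62; max(0, 68 - 62) = 6.
Fisher 2: others sum to 60; max(0, 68 - 60) = 8.
Fisher 3: others sum to 71; max(0, 68 - 71) = 0.
Fisher 4: others sum to 56; max(0, 68 - 56) = 12.
Total collected = 6 + 8 + 0 + 12 = 26.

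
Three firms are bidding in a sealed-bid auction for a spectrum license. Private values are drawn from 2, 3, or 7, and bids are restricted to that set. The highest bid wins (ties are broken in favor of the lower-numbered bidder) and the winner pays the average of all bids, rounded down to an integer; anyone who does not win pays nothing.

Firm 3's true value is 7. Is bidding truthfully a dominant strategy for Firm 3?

No

Consider the case where Firm 1 bids 2 and Firm 2 bids 2.
Truthful bid 7: wins, pays 3, utility 7 - 3 = 4.
Bid 3 instead: wins, pays 2, utility 7 - 2 = 5.
Since 5 > 4, bidding 3 is strictly better here, so truthful bidding is not dominant.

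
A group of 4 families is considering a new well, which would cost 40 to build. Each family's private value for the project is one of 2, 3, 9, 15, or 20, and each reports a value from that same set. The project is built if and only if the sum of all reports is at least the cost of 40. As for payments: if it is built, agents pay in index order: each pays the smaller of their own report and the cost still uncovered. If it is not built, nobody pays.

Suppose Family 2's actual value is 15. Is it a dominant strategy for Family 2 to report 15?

Consider the case where Family 1 reports 2, Family 3 reports 9 and Family 4 reports 20.
Truthful report 15: project built, pays 15, utility 15 - 15 = 0.
Report 9 instead: project built, pays 9, utility 15 - 9 = 6.
Since 6 > 0, reporting 9 is strictly better here, so truthful reporting is not dominant.

No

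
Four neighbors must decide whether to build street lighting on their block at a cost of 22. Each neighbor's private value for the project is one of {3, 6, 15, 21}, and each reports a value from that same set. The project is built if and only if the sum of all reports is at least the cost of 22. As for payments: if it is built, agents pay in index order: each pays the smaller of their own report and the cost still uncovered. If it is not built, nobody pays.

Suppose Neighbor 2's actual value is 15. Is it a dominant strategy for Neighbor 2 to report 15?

Consider the case where Neighbor 1 reports 3, Neighbor 3 reports 3 and Neighbor 4 reports 15.
Truthful report 15: project built, pays 15, utility 15 - 15 = 0.
Report 3 instead: project built, pays 3, utility 15 - 3 = 12.
Since 12 > 0, reporting 3 is strictly better here, so truthful reporting is not dominant.

No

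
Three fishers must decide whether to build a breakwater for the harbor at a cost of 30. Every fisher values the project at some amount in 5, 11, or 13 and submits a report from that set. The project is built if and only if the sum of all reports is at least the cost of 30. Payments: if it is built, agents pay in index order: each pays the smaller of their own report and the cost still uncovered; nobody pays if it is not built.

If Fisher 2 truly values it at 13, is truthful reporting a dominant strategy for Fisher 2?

Consider the case where Fisher 1 reports 11 and Fisher 3 reports 11.
Truthful report 13: project built, pays 13, utility 13 - 13 = 0.
Report 11 instead: project built, pays 11, utility 13 - 11 = 2.
Since 2 > 0, reporting 11 is strictly better here, so truthful reporting is not dominant.

No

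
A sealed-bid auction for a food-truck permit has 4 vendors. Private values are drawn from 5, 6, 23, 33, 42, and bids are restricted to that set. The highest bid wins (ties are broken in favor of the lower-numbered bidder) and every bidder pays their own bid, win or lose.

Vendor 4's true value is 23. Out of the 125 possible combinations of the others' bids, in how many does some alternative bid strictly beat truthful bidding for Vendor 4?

118

Others bid (5, 5, 5): truth gives 0; bid 6 gives 17 > 0. Violating.
Others bid (5, 5, 23): truth gives -23; bid 5 gives -5 > -23. Violating.
Others bid (5, 5, 33): truth gives -23; bid 5 gives -5 > -23. Violating.
Others bid (5, 5, 42): truth gives -23; bid 5 gives -5 > -23. Violating.
Others bid (5, 5, 6): truth gives 0; no alternative beats it.
Others bid (5, 6, 5): truth gives 0; no alternative beats it.
(Checking all 125 profiles: 118 have a profitable deviation, 7 do not.)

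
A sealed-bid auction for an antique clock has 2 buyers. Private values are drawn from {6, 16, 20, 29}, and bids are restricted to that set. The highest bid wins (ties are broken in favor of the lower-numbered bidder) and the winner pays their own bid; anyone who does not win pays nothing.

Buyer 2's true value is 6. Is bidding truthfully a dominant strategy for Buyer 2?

Check each profile of the others' bids and compare truth against every alternative bid.
Others bid (6): truth gives 0, best alternative gives -10.
Others bid (16): truth gives 0, best alternative gives 0.
Others bid (20): truth gives 0, best alternative gives 0.
Others bid (29): truth gives 0, best alternative gives 0.
In every case the truthful bid is at least as good as any alternative, so it is a dominant strategy.

Yes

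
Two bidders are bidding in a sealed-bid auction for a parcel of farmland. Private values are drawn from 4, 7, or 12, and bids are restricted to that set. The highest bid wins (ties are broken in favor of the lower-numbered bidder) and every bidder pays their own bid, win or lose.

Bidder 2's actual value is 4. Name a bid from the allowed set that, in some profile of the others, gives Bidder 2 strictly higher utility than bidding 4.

7

Suppose Bidder 1 bids 4.
Bid 4: loses but pays 4, utility -4.
Bid 7: wins, pays 7, utility 4 - 7 = -3.
So bidding 7 beats truth here (-3 > -4).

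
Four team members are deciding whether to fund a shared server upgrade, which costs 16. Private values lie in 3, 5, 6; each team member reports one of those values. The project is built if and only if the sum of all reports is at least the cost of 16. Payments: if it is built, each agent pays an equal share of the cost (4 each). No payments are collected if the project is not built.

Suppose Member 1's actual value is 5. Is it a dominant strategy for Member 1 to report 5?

Yes

Check each profile of the others' reports and compare truth against every alternative report.
Others report (3, 3, 5): truth gives 1, best alternative gives 1.
Others report (3, 3, 6): truth gives 1, best alternative gives 1.
Others report (3, 5, 3): truth gives 1, best alternative gives 1.
Others report (3, 5, 5): truth gives 1, best alternative gives 1.
Others report (3, 5, 6): truth gives 1, best alternative gives 1.
Others report (3, 6, 3): truth gives 1, best alternative gives 1.
(Remaining 21 profiles checked similarly; truth is weakly best in each.)
In every case the truthful report is at least as good as any alternative, so it is a dominant strategy.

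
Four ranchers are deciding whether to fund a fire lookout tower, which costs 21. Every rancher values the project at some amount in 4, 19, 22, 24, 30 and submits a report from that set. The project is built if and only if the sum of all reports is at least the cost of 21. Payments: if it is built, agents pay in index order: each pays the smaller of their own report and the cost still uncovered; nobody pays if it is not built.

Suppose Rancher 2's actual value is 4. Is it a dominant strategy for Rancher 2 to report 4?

Yes

Check each profile of the others' reports and compare truth against every alternative report.
Others report (4, 4, 4): truth gives 0, best alternative gives -13.
Others report (4, 4, 19): truth gives 0, best alternative gives -13.
Others report (4, 4, 22): truth gives 0, best alternative gives -13.
Others report (4, 4, 24): truth gives 0, best alternative gives -13.
Others report (4, 4, 30): truth gives 0, best alternative gives -13.
Others report (4, 19, 4): truth gives 0, best alternative gives -13.
(Remaining 119 profiles checked similarly; truth is weakly best in each.)
In every case the truthful report is at least as good as any alternative, so it is a dominant strategy.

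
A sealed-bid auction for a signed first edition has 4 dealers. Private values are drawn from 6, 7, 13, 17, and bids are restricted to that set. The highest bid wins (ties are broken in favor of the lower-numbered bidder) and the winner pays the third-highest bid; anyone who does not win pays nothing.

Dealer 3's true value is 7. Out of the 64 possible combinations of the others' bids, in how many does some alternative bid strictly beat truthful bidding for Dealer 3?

Others bid (6, 6, 13): truth gives 0; bid 13 gives 1 > 0. Violating.
Others bid (6, 6, 17): truth gives 0; bid 17 gives 1 > 0. Violating.
Others bid (6, 7, 6): truth gives 0; bid 13 gives 1 > 0. Violating.
Others bid (6, 13, 6): truth gives 0; bid 17 gives 1 > 0. Violating.
Others bid (6, 6, 6): truth gives 1; no alternative beats it.
Others bid (6, 6, 7): truth gives 1; no alternative beats it.
(Checking all 64 profiles: 6 have a profitable deviation, 58 do not.)

6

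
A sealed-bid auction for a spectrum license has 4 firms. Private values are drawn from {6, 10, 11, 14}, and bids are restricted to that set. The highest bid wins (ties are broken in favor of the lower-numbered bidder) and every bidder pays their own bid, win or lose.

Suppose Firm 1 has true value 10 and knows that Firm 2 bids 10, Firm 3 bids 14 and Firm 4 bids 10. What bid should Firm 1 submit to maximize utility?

Bid 6: loses but pays 6, utility -6.
Bid 10: loses but pays 10, utility -10.
Bid 11: loses but pays 11, utility -11.
Bid 14: wins, pays 14, utility 10 - 14 = -4.
The best choice is 14 with utility -4.

14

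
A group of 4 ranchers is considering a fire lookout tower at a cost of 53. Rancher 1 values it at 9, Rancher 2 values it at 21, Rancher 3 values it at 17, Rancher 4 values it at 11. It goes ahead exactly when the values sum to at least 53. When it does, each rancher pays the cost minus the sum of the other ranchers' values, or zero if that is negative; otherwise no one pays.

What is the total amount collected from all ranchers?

Total value 58 ≥ cost 53, so it is built.
Rancher 1: others sum to 49; max(0, 53 - 49) = 4.
Rancher 2: others sum to 37; max(0, 53 - 37) = 16.
Rancher 3: others sum to 41; max(0, 53 - 41) = 12.
Rancher 4: others sum to 47; max(0, 53 - 47) = 6.
Total collected = 4 + 16 + 12 + 6 = 38.

38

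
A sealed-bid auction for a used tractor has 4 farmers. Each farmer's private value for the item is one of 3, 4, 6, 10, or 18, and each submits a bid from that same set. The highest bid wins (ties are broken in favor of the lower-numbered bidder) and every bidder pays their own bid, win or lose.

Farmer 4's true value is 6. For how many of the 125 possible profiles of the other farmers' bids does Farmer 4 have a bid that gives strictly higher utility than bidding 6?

118

Others bid (3, 3, 3): truth gives 0; bid 4 gives 2 > 0. Violating.
Others bid (3, 3, 6): truth gives -6; bid 3 gives -3 > -6. Violating.
Others bid (3, 3, 10): truth gives -6; bid 3 gives -3 > -6. Violating.
Others bid (3, 3, 18): truth gives -6; bid 3 gives -3 > -6. Violating.
Others bid (3, 3, 4): truth gives 0; no alternative beats it.
Others bid (3, 4, 3): truth gives 0; no alternative beats it.
(Checking all 125 profiles: 118 have a profitable deviation, 7 do not.)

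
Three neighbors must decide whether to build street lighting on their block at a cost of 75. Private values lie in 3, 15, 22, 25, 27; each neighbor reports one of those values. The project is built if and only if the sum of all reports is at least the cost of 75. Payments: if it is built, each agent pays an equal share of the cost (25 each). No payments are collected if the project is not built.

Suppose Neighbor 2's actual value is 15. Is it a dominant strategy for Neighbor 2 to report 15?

Yes

Check each profile of the others' reports and compare truth against every alternative report.
Others report (3, 3): truth gives 0, best alternative gives 0.
Others report (3, 15): truth gives 0, best alternative gives 0.
Others report (3, 22): truth gives 0, best alternative gives 0.
Others report (3, 25): truth gives 0, best alternative gives 0.
Others report (3, 27): truth gives 0, best alternative gives 0.
Others report (15, 3): truth gives 0, best alternative gives 0.
(Remaining 19 profiles checked similarly; truth is weakly best in each.)
In every case the truthful report is at least as good as any alternative, so it is a dominant strategy.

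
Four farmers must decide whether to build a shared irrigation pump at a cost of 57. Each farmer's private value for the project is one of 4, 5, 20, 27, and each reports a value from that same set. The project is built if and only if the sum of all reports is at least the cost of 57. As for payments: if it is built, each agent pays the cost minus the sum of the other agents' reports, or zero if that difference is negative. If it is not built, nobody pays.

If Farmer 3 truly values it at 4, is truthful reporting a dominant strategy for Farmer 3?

Yes

Check each profile of the others' reports and compare truth against every alternative report.
Others report (5, 20, 27): truth gives 0, best alternative gives -1.
Others report (5, 27, 20): truth gives 0, best alternative gives -1.
Others report (20, 5, 27): truth gives 0, best alternative gives -1.
Others report (20, 27, 5): truth gives 0, best alternative gives -1.
Others report (27, 5, 20): truth gives 0, best alternative gives -1.
Others report (27, 20, 5): truth gives 0, best alternative gives -1.
(Remaining 58 profiles checked similarly; truth is weakly best in each.)
In every case the truthful report is at least as good as any alternative, so it is a dominant strategy.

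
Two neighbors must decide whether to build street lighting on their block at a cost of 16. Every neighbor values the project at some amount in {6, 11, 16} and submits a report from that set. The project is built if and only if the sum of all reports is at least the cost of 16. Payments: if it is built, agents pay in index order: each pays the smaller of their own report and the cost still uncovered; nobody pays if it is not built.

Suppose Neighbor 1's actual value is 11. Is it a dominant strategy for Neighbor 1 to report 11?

Consider the case where Neighbor 2 reports 11.
Truthful report 11: project built, pays 11, utility 11 - 11 = 0.
Report 6 instead: project built, pays 6, utility 11 - 6 = 5.
Since 5 > 0, reporting 6 is strictly better here, so truthful reporting is not dominant.

No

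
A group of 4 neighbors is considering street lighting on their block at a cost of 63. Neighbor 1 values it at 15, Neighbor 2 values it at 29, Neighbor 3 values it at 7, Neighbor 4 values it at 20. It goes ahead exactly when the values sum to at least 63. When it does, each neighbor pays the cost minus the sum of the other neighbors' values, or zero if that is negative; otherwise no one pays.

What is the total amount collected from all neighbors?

Total value 71 ≥ cost 63, so it is built.
Neighbor 1: others sum to 56; max(0, 63 - 56) = 7.
Neighbor 2: others sum to 42; max(0, 63 - 42) = 21.
Neighbor 3: others sum to 64; max(0, 63 - 64) = 0.
Neighbor 4: others sum to 51; max(0, 63 - 51) = 12.
Total collected = 7 + 21 + 0 + 12 = 40.

40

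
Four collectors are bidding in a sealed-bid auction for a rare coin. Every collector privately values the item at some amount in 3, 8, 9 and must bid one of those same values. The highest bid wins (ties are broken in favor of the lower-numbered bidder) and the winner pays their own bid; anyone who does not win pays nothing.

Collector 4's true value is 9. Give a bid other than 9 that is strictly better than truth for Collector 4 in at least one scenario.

8

Suppose Collector 1 bids 3, Collector 2 bids 3 and Collector 3 bids 3.
Bid 9: wins, pays 9, utility 9 - 9 = 0.
Bid 8: wins, pays 8, utility 9 - 8 = 1.
So bidding 8 beats truth here (1 > 0).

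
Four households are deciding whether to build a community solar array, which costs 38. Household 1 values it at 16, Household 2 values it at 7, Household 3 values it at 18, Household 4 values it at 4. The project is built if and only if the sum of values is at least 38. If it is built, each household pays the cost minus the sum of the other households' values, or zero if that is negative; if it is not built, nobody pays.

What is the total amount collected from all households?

20

Total value 45 ≥ cost 38, so it is built.
Household 1: others sum to 29; max(0, 38 - 29) = 9.
Household 2: others sum to 38; max(0, 38 - 38) = 0.
Household 3: others sum to 27; max(0, 38 - 27) = 11.
Household 4: others sum to 41; max(0, 38 - 41) = 0.
Total collected = 9 + 0 + 11 + 0 = 20.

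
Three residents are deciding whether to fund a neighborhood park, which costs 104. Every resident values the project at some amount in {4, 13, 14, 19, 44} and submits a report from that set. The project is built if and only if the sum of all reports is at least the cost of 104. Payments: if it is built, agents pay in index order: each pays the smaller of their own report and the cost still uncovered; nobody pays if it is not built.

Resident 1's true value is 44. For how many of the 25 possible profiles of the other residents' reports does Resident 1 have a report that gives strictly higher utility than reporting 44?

Others report (44, 44): truth gives 0; report 19 gives 25 > 0. Violating.
Others report (4, 4): truth gives 0; no alternative beats it.
Others report (4, 13): truth gives 0; no alternative beats it.
(Checking all 25 profiles: 1 has a profitable deviation, 24 do not.)

1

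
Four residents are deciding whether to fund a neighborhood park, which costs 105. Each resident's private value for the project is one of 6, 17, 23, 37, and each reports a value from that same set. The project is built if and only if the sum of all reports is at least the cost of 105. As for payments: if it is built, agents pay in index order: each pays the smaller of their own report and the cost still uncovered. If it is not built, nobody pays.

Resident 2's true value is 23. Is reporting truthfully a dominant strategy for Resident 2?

No

Consider the case where Resident 1 reports 17, Resident 3 reports 37 and Resident 4 reports 37.
Truthful report 23: project built, pays 23, utility 23 - 23 = 0.
Report 17 instead: project built, pays 17, utility 23 - 17 = 6.
Since 6 > 0, reporting 17 is strictly better here, so truthful reporting is not dominant.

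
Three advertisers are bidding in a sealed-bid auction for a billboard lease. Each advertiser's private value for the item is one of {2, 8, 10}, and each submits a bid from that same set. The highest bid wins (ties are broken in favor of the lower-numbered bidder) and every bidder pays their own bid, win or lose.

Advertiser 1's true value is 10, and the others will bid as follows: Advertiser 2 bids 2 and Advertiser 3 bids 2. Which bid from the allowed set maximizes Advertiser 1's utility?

2

Bid 2: wins, pays 2, utility 10 - 2 = 8.
Bid 8: wins, pays 8, utility 10 - 8 = 2.
Bid 10: wins, pays 10, utility 10 - 10 = 0.
The best choice is 2 with utility 8.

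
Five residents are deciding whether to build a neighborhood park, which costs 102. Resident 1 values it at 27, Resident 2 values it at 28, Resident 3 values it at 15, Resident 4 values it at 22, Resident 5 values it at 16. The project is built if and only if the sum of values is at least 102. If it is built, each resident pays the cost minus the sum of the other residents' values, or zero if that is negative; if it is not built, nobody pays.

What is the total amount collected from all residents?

Total value 108 ≥ cost 102, so it is built.
Resident 1: others sum to 81; max(0, 102 - 81) = 21.
Resident 2: others sum to 80; max(0, 102 - 80) = 22.
Resident 3: others sum to 93; max(0, 102 - 93) = 9.
Resident 4: others sum to 86; max(0, 102 - 86) = 16.
Resident 5: others sum to 92; max(0, 102 - 92) = 10.
Total collected = 21 + 22 + 9 + 16 + 10 = 78.

78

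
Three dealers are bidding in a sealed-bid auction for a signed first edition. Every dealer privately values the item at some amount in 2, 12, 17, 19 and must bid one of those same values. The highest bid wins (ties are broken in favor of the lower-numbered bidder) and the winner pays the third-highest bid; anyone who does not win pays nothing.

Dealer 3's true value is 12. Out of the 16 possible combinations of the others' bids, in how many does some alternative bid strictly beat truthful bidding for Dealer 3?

Others bid (2, 12): truth gives 0; bid 17 gives 10 > 0. Violating.
Others bid (2, 17): truth gives 0; bid 19 gives 10 > 0. Violating.
Others bid (12, 2): truth gives 0; bid 17 gives 10 > 0. Violating.
Others bid (17, 2): truth gives 0; bid 19 gives 10 > 0. Violating.
Others bid (2, 2): truth gives 10; no alternative beats it.
Others bid (2, 19): truth gives 0; no alternative beats it.
(Checking all 16 profiles: 4 have a profitable deviation, 12 do not.)

4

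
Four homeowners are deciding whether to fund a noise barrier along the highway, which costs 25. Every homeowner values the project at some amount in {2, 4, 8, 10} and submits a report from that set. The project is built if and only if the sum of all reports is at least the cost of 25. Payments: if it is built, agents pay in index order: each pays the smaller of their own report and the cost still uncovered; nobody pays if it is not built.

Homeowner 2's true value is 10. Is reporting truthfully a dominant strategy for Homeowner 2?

Consider the case where Homeowner 1 reports 2, Homeowner 3 reports 8 and Homeowner 4 reports 8.
Truthful report 10: project built, pays 10, utility 10 - 10 = 0.
Report 8 instead: project built, pays 8, utility 10 - 8 = 2.
Since 2 > 0, reporting 8 is strictly better here, so truthful reporting is not dominant.

No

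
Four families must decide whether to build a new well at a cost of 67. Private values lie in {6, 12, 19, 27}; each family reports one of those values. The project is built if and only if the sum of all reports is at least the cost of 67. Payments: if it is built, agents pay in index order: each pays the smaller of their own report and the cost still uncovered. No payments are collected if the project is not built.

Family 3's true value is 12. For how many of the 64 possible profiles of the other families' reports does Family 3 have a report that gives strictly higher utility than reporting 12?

10

Others report (12, 27, 27): truth gives 0; report 6 gives 6 > 0. Violating.
Others report (19, 19, 27): truth gives 0; report 6 gives 6 > 0. Violating.
Others report (19, 27, 19): truth gives 0; report 6 gives 6 > 0. Violating.
Others report (19, 27, 27): truth gives 0; report 6 gives 6 > 0. Violating.
Others report (6, 6, 6): truth gives 0; no alternative beats it.
Others report (6, 6, 12): truth gives 0; no alternative beats it.
(Checking all 64 profiles: 10 have a profitable deviation, 54 do not.)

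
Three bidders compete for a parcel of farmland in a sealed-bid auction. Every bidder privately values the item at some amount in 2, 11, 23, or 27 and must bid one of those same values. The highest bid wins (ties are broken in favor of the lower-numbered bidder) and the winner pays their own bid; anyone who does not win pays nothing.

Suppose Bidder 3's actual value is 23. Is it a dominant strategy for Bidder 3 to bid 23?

Consider the case where Bidder 1 bids 2 and Bidder 2 bids 2.
Truthful bid 23: wins, pays 23, utility 23 - 23 = 0.
Bid 11 instead: wins, pays 11, utility 23 - 11 = 12.
Since 12 > 0, bidding 11 is strictly better here, so truthful bidding is not dominant.

No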